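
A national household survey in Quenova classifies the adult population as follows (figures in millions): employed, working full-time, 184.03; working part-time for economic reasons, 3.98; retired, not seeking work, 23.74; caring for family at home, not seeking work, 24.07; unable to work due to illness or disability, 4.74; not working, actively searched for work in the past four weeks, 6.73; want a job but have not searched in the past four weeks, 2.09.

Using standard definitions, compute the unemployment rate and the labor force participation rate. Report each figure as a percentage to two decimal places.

Unemployment rate ≈ 3.46%; labor force participation rate ≈ 78.09%.

Employed = 184.03 + 3.98 = 188.01 million (anyone who worked, including part-time for economic reasons, counts as employed).
Unemployed = 6.73 million.
Labor force = 188.01 + 6.73 = 194.74 million.
Not in labor force = 23.74 + 24.07 + 4.74 + 2.09 = 54.64 million (those not working and not actively searching are outside the labor force — including those who want a job but have given up searching).
Civilian working-age population = 194.74 + 54.64 = 249.38 million.
Unemployment rate = 6.73 / 194.74 = 3.46%.
Labor force participation rate = 194.74 / 249.38 = 78.09%.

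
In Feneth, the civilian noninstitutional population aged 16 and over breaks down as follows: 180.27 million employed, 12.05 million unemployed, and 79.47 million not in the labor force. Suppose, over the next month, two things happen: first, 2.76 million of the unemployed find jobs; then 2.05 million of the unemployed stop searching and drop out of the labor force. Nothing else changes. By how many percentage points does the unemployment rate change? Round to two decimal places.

The unemployment rate changes by −2.46 percentage points.

Initially, labor force = 180.27 + 12.05 = 192.32 million, so u = 12.05/192.32 = 6.27%.
After the first change, unemployed falls and employed rises by 2.76; labor force unchanged → E = 183.03, U = 9.29, labor force = 192.32 million.
After the second change, unemployed and labor force both fall by 2.05 → E = 183.03, U = 7.24, labor force = 190.27 million.
New unemployment rate = 7.24 / 190.27 = 3.81%.
Change = 3.81% − 6.27% = −2.46 percentage points.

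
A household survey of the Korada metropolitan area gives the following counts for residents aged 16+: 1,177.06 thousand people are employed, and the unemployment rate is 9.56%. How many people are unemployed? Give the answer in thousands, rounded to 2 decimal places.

About 124.42 thousand are unemployed.

Let U be the number unemployed. The labor force is E + U, and U/(E+U) = 0.0956.
So U = 0.0956 × 1,177.06 / (1 − 0.0956) = 112.5269 / 0.9044 ≈ 124.42 thousand.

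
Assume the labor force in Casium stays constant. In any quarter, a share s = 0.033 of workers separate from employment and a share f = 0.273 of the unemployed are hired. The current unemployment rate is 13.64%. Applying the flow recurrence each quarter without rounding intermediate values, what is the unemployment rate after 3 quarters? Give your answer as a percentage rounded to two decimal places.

With a fixed labor force, u_{t+1} = u_t + s·(1−u_t) − f·u_t = u_t·(1−s−f) + s.
Here 1−s−f = 0.694 and s = 0.033.
u_1 = 0.136400 × 0.694 + 0.033 = 0.127662.
u_2 = 0.127662 × 0.694 + 0.033 = 0.121597.
u_3 = 0.121597 × 0.694 + 0.033 = 0.117388.

Unemployment rate after three quarters ≈ 11.74%.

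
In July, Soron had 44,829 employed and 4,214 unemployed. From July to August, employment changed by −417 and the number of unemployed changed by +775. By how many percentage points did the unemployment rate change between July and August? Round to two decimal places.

The unemployment rate changed by +1.51 percentage points.

July: labor force = 44,829 + 4,214 = 49,043; u = 4,214/49,043 = 8.59%.
August: labor force = 44,412 + 4,989 = 49,401; u = 4,989/49,401 = 10.10%.
Change = 10.10% − 8.59% = +1.51 pp.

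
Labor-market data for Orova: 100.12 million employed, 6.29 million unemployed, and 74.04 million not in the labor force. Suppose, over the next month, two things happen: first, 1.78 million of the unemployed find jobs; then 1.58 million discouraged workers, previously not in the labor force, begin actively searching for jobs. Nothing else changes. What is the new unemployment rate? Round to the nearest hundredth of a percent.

Initially, labor force = 100.12 + 6.29 = 106.41 million, so u = 6.29/106.41 = 5.91%.
After the first change, unemployed falls and employed rises by 1.78; labor force unchanged → E = 101.90, U = 4.51, labor force = 106.41 million.
After the second change, unemployed and labor force both rise by 1.58 → E = 101.90, U = 6.09, labor force = 107.99 million.
New unemployment rate = 6.09 / 107.99 = 5.64%.

New unemployment rate ≈ 5.64%.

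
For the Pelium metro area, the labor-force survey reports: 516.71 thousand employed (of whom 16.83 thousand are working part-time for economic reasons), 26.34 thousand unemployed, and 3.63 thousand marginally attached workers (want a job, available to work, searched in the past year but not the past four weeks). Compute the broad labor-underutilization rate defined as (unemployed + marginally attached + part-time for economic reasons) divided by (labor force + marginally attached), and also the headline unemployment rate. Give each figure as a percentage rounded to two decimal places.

Broad underutilization rate ≈ 8.56%; headline unemployment rate ≈ 4.85%.

Labor force = 516.71 + 26.34 = 543.05 thousand.
Numerator = 26.34 + 3.63 + 16.83 = 46.80 thousand.
Denominator = 543.05 + 3.63 = 546.68 thousand.
Broad rate = 46.80 / 546.68 = 8.56%.
Headline unemployment rate = 26.34 / 543.05 = 4.85%.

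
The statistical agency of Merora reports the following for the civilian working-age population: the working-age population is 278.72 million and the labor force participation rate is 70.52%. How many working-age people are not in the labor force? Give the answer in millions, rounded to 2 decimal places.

About 82.17 million are not in the labor force.

Share not in the labor force = 1 − 0.7052 = 0.2948.
Not in labor force = 0.2948 × 278.72 ≈ 82.17 million.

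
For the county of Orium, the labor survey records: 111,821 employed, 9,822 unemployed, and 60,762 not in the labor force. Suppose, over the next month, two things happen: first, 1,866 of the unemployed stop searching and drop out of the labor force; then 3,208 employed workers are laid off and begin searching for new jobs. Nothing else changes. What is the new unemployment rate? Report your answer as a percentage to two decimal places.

Initially, labor force = 111,821 + 9,822 = 121,643, so u = 9,822/121,643 = 8.07%.
After the first change, unemployed and labor force both fall by 1,866 → E = 111,821, U = 7,956, labor force = 119,777.
After the second change, employed falls and unemployed rises by 3,208; labor force unchanged → E = 108,613, U = 11,164, labor force = 119,777.
New unemployment rate = 11,164 / 119,777 = 9.32%.

New unemployment rate ≈ 9.32%.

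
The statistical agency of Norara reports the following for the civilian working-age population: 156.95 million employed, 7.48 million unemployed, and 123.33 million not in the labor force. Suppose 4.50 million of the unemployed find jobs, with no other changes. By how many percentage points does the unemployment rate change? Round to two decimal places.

The unemployment rate changes by −2.74 percentage points.

Initially, labor force = 156.95 + 7.48 = 164.43 million, so u = 7.48/164.43 = 4.55%.
After the change, unemployed falls and employed rises by 4.50; labor force unchanged → E = 161.45, U = 2.98, labor force = 164.43 million.
New unemployment rate = 2.98 / 164.43 = 1.81%.
Change = 1.81% − 4.55% = −2.74 percentage points.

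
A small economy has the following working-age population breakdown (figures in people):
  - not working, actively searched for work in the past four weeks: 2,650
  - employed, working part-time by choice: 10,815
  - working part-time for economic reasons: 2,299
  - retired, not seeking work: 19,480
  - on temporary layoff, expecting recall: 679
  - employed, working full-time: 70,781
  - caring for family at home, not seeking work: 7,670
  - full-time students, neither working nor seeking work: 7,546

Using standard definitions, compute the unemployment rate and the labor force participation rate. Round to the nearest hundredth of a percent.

Employed = 10,815 + 2,299 + 70,781 = 83,895 (anyone who worked, including part-time for economic reasons, counts as employed).
Unemployed = 2,650 + 679 = 3,329 (jobless and actively searching, or on temporary layoff).
Labor force = 83,895 + 3,329 = 87,224.
Not in labor force = 19,480 + 7,670 + 7,546 = 34,696 (those not working and not actively searching are outside the labor force).
Civilian working-age population = 87,224 + 34,696 = 121,920.
Unemployment rate = 3,329 / 87,224 = 3.82%.
Labor force participation rate = 87,224 / 121,920 = 71.54%.

Unemployment rate ≈ 3.82%; labor force participation rate ≈ 71.54%.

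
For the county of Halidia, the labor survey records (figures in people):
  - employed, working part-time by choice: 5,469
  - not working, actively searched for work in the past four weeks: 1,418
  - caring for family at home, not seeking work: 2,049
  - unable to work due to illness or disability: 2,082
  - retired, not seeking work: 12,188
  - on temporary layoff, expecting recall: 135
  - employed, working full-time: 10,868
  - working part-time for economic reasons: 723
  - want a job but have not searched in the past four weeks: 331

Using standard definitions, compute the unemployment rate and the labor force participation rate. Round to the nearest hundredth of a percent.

Employed = 5,469 + 10,868 + 723 = 17,060 (anyone who worked, including part-time for economic reasons, counts as employed).
Unemployed = 1,418 + 135 = 1,553 (jobless and actively searching, or on temporary layoff).
Labor force = 17,060 + 1,553 = 18,613.
Not in labor force = 2,049 + 2,082 + 12,188 + 331 = 16,650 (those not working and not actively searching are outside the labor force — including those who want a job but have given up searching).
Civilian working-age population = 18,613 + 16,650 = 35,263.
Unemployment rate = 1,553 / 18,613 = 8.34%.
Labor force participation rate = 18,613 / 35,263 = 52.78%.

Unemployment rate ≈ 8.34%; labor force participation rate ≈ 52.78%.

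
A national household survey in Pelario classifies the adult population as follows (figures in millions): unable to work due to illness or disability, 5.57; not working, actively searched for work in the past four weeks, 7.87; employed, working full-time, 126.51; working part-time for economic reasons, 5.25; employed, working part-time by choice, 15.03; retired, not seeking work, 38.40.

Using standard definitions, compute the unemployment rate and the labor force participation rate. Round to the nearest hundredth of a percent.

Employed = 126.51 + 5.25 + 15.03 = 146.79 million (anyone who worked, including part-time for economic reasons, counts as employed).
Unemployed = 7.87 million.
Labor force = 146.79 + 7.87 = 154.66 million.
Not in labor force = 5.57 + 38.40 = 43.97 million (those not working and not actively searching are outside the labor force).
Civilian working-age population = 154.66 + 43.97 = 198.63 million.
Unemployment rate = 7.87 / 154.66 = 5.09%.
Labor force participation rate = 154.66 / 198.63 = 77.86%.

Unemployment rate ≈ 5.09%; labor force participation rate ≈ 77.86%.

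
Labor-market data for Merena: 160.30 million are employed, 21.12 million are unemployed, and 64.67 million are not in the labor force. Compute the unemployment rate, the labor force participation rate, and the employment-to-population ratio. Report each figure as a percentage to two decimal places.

Unemployment rate ≈ 11.64%; labor force participation rate ≈ 73.72%; employment-population ratio ≈ 65.14%.

Labor force = employed + unemployed = 160.30 + 21.12 = 181.42 million.
Working-age population = 181.42 + 64.67 = 246.09 million.
Unemployment rate = 21.12 / 181.42 = 11.64%.
Labor force participation rate = 181.42 / 246.09 = 73.72%.
Employment-population ratio = 160.30 / 246.09 = 65.14%.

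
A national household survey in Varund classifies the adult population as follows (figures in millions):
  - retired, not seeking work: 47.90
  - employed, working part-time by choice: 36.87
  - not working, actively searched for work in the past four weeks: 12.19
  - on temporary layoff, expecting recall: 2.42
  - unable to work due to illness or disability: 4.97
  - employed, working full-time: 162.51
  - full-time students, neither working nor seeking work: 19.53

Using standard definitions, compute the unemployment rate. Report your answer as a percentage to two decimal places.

Employed = 36.87 + 162.51 = 199.38 million.
Unemployed = 12.19 + 2.42 = 14.61 million (jobless and actively searching, or on temporary layoff).
Labor force = 199.38 + 14.61 = 213.99 million.
Unemployment rate = 14.61 / 213.99 = 6.83%.

Unemployment rate ≈ 6.83%.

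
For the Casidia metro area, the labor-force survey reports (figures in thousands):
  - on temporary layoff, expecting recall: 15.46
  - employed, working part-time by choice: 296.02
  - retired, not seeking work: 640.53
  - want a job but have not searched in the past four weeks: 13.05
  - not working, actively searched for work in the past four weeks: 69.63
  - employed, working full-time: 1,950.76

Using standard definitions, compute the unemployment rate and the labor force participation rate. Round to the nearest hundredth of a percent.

Employed = 296.02 + 1,950.76 = 2,246.78 thousand.
Unemployed = 15.46 + 69.63 = 85.09 thousand (jobless and actively searching, or on temporary layoff).
Labor force = 2,246.78 + 85.09 = 2,331.87 thousand.
Not in labor force = 640.53 + 13.05 = 653.58 thousand (those not working and not actively searching are outside the labor force — including those who want a job but have given up searching).
Civilian working-age population = 2,331.87 + 653.58 = 2,985.45 thousand.
Unemployment rate = 85.09 / 2,331.87 = 3.65%.
Labor force participation rate = 2,331.87 / 2,985.45 = 78.11%.

Unemployment rate ≈ 3.65%; labor force participation rate ≈ 78.11%.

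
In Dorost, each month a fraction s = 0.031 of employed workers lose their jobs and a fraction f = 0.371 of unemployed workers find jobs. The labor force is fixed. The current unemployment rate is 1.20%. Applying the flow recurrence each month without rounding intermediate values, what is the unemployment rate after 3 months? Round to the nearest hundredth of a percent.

With a fixed labor force, u_{t+1} = u_t + s·(1−u_t) − f·u_t = u_t·(1−s−f) + s.
Here 1−s−f = 0.598 and s = 0.031.
u_1 = 0.012000 × 0.598 + 0.031 = 0.038176.
u_2 = 0.038176 × 0.598 + 0.031 = 0.053829.
u_3 = 0.053829 × 0.598 + 0.031 = 0.063190.

Unemployment rate after three months ≈ 6.32%.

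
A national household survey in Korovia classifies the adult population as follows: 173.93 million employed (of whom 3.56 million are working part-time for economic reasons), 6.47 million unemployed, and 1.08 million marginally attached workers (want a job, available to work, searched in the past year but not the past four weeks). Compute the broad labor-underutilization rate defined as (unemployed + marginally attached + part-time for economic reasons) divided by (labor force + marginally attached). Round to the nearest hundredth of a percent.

Broad underutilization rate ≈ 6.12%.

Labor force = 173.93 + 6.47 = 180.40 million.
Numerator = 6.47 + 1.08 + 3.56 = 11.11 million.
Denominator = 180.40 + 1.08 = 181.48 million.
Broad rate = 11.11 / 181.48 = 6.12%.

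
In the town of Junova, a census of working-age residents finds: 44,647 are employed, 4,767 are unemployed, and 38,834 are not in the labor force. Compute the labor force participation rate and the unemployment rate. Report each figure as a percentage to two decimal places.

Labor force participation rate ≈ 55.99%; unemployment rate ≈ 9.65%.

Labor force = employed + unemployed = 44,647 + 4,767 = 49,414.
Working-age population = 49,414 + 38,834 = 88,248.
Unemployment rate = 4,767 / 49,414 = 9.65%.
Labor force participation rate = 49,414 / 88,248 = 55.99%.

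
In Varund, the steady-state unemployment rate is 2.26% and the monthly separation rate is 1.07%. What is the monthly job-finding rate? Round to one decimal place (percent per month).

From u* = s/(s+f): f = s·(1−u)/u.
f = 1.07 × (1 − 0.0226) / 0.0226 = 1.0458 / 0.0226 ≈ 46.3% per month.

Job-finding rate ≈ 46.3% per month.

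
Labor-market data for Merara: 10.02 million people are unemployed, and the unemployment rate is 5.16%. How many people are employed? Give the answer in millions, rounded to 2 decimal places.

About 184.17 million are employed.

Labor force = U / u = 10.02 / 0.0516 ≈ 194.19 million.
Employed = labor force − unemployed = 194.19 − 10.02 = 184.17 million.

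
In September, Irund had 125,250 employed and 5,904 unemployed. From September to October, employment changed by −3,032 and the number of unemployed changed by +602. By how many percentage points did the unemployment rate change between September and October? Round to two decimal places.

September: labor force = 125,250 + 5,904 = 131,154; u = 5,904/131,154 = 4.50%.
October: labor force = 122,218 + 6,506 = 128,724; u = 6,506/128,724 = 5.05%.
Change = 5.05% − 4.50% = +0.55 pp.

The unemployment rate changed by +0.55 percentage points.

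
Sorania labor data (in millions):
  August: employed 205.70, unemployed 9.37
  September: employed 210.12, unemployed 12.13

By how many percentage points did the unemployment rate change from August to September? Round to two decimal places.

August: labor force = 205.70 + 9.37 = 215.07; u = 9.37/215.07 = 4.36%.
September: labor force = 210.12 + 12.13 = 222.25; u = 12.13/222.25 = 5.46%.
Change = 5.46% − 4.36% = +1.10 pp.

The unemployment rate changed by +1.10 percentage points.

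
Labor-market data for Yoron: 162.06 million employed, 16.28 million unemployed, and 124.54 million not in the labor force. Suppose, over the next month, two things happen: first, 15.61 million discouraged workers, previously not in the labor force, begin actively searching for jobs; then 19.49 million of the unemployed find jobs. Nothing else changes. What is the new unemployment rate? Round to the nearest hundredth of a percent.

Initially, labor force = 162.06 + 16.28 = 178.34 million, so u = 16.28/178.34 = 9.13%.
After the first change, unemployed and labor force both rise by 15.61 → E = 162.06, U = 31.89, labor force = 193.95 million.
After the second change, unemployed falls and employed rises by 19.49; labor force unchanged → E = 181.55, U = 12.40, labor force = 193.95 million.
New unemployment rate = 12.40 / 193.95 = 6.39%.

New unemployment rate ≈ 6.39%.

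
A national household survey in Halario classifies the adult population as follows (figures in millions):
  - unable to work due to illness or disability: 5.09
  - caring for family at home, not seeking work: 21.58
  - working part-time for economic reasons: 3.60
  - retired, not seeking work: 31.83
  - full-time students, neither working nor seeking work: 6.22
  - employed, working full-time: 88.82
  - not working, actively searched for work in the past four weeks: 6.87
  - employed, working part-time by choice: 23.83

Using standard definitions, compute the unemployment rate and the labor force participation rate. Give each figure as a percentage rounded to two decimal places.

Employed = 3.60 + 88.82 + 23.83 = 116.25 million (anyone who worked, including part-time for economic reasons, counts as employed).
Unemployed = 6.87 million.
Labor force = 116.25 + 6.87 = 123.12 million.
Not in labor force = 5.09 + 21.58 + 31.83 + 6.22 = 64.72 million (those not working and not actively searching are outside the labor force).
Civilian working-age population = 123.12 + 64.72 = 187.84 million.
Unemployment rate = 6.87 / 123.12 = 5.58%.
Labor force participation rate = 123.12 / 187.84 = 65.55%.

Unemployment rate ≈ 5.58%; labor force participation rate ≈ 65.55%.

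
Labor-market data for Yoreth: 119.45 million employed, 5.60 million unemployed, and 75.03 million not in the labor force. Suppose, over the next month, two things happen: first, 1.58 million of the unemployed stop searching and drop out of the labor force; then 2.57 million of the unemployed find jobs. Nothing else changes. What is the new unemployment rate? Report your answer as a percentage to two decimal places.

New unemployment rate ≈ 1.17%.

Initially, labor force = 119.45 + 5.60 = 125.05 million, so u = 5.60/125.05 = 4.48%.
After the first change, unemployed and labor force both fall by 1.58 → E = 119.45, U = 4.02, labor force = 123.47 million.
After the second change, unemployed falls and employed rises by 2.57; labor force unchanged → E = 122.02, U = 1.45, labor force = 123.47 million.
New unemployment rate = 1.45 / 123.47 = 1.17%.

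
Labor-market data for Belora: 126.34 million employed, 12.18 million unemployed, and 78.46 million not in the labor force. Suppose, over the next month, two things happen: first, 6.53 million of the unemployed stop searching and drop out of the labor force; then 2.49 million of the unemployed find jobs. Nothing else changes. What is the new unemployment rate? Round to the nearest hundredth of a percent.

Initially, labor force = 126.34 + 12.18 = 138.52 million, so u = 12.18/138.52 = 8.79%.
After the first change, unemployed and labor force both fall by 6.53 → E = 126.34, U = 5.65, labor force = 131.99 million.
After the second change, unemployed falls and employed rises by 2.49; labor force unchanged → E = 128.83, U = 3.16, labor force = 131.99 million.
New unemployment rate = 3.16 / 131.99 = 2.39%.

New unemployment rate ≈ 2.39%.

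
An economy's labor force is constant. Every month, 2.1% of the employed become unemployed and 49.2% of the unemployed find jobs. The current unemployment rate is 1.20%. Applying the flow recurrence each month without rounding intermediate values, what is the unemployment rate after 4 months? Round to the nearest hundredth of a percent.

With a fixed labor force, u_{t+1} = u_t + s·(1−u_t) − f·u_t = u_t·(1−s−f) + s.
Here 1−s−f = 0.487 and s = 0.021.
u_1 = 0.012000 × 0.487 + 0.021 = 0.026844.
u_2 = 0.026844 × 0.487 + 0.021 = 0.034073.
u_3 = 0.034073 × 0.487 + 0.021 = 0.037594.
u_4 = 0.037594 × 0.487 + 0.021 = 0.039308.

Unemployment rate after four months ≈ 3.93%.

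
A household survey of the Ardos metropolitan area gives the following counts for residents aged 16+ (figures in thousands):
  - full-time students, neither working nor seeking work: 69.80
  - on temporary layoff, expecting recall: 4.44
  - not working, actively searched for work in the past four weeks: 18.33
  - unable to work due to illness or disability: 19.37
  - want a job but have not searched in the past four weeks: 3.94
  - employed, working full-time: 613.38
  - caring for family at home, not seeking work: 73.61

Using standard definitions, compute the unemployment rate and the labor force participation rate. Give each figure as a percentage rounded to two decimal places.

Employed = 613.38 thousand.
Unemployed = 4.44 + 18.33 = 22.77 thousand (jobless and actively searching, or on temporary layoff).
Labor force = 613.38 + 22.77 = 636.15 thousand.
Not in labor force = 69.80 + 19.37 + 3.94 + 73.61 = 166.72 thousand (those not working and not actively searching are outside the labor force — including those who want a job but have given up searching).
Civilian working-age population = 636.15 + 166.72 = 802.87 thousand.
Unemployment rate = 22.77 / 636.15 = 3.58%.
Labor force participation rate = 636.15 / 802.87 = 79.23%.

Unemployment rate ≈ 3.58%; labor force participation rate ≈ 79.23%.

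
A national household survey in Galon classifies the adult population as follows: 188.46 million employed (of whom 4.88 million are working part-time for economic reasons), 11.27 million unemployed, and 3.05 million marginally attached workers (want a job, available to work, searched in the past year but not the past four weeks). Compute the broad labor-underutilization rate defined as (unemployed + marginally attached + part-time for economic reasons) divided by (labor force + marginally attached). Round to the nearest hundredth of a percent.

Broad underutilization rate ≈ 9.47%.

Labor force = 188.46 + 11.27 = 199.73 million.
Numerator = 11.27 + 3.05 + 4.88 = 19.20 million.
Denominator = 199.73 + 3.05 = 202.78 million.
Broad rate = 19.20 / 202.78 = 9.47%.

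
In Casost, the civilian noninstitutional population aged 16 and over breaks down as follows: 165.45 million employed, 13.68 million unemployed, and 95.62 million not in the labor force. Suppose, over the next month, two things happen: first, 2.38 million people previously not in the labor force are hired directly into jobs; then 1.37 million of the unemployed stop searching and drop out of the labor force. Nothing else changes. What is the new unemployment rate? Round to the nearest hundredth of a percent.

New unemployment rate ≈ 6.83%.

Initially, labor force = 165.45 + 13.68 = 179.13 million, so u = 13.68/179.13 = 7.64%.
After the first change, employed and labor force both rise by 2.38; unemployed unchanged → E = 167.83, U = 13.68, labor force = 181.51 million.
After the second change, unemployed and labor force both fall by 1.37 → E = 167.83, U = 12.31, labor force = 180.14 million.
New unemployment rate = 12.31 / 180.14 = 6.83%.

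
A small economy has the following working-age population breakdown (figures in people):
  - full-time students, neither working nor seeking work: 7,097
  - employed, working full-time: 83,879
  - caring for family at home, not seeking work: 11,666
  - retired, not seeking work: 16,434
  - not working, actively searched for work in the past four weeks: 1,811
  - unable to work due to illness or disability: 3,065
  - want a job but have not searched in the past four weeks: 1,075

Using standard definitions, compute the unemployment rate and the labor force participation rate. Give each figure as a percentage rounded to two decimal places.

Unemployment rate ≈ 2.11%; labor force participation rate ≈ 68.54%.

Employed = 83,879.
Unemployed = 1,811.
Labor force = 83,879 + 1,811 = 85,690.
Not in labor force = 7,097 + 11,666 + 16,434 + 3,065 + 1,075 = 39,337 (those not working and not actively searching are outside the labor force — including those who want a job but have given up searching).
Civilian working-age population = 85,690 + 39,337 = 125,027.
Unemployment rate = 1,811 / 85,690 = 2.11%.
Labor force participation rate = 85,690 / 125,027 = 68.54%.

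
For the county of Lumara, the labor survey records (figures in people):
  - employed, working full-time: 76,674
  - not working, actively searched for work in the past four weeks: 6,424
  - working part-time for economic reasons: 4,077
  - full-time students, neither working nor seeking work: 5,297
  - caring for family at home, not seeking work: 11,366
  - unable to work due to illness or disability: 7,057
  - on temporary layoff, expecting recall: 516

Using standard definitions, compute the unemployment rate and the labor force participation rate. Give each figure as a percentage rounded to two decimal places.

Unemployment rate ≈ 7.91%; labor force participation rate ≈ 78.71%.

Employed = 76,674 + 4,077 = 80,751 (anyone who worked, including part-time for economic reasons, counts as employed).
Unemployed = 6,424 + 516 = 6,940 (jobless and actively searching, or on temporary layoff).
Labor force = 80,751 + 6,940 = 87,691.
Not in labor force = 5,297 + 11,366 + 7,057 = 23,720 (those not working and not actively searching are outside the labor force).
Civilian working-age population = 87,691 + 23,720 = 111,411.
Unemployment rate = 6,940 / 87,691 = 7.91%.
Labor force participation rate = 87,691 / 111,411 = 78.71%.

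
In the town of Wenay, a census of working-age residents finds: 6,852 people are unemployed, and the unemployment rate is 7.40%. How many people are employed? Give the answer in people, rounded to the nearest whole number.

Labor force = U / u = 6,852 / 0.0740 ≈ 92,595.
Employed = labor force − unemployed = 92,595 − 6,852 = 85,743.

About 85,743 are employed.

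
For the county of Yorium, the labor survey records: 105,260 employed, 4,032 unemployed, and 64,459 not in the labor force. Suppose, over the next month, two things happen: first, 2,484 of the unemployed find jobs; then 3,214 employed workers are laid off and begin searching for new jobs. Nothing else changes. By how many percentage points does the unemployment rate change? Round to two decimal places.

The unemployment rate changes by +0.67 percentage points.

Initially, labor force = 105,260 + 4,032 = 109,292, so u = 4,032/109,292 = 3.69%.
After the first change, unemployed falls and employed rises by 2,484; labor force unchanged → E = 107,744, U = 1,548, labor force = 109,292.
After the second change, employed falls and unemployed rises by 3,214; labor force unchanged → E = 104,530, U = 4,762, labor force = 109,292.
New unemployment rate = 4,762 / 109,292 = 4.36%.
Change = 4.36% − 3.69% = +0.67 percentage points.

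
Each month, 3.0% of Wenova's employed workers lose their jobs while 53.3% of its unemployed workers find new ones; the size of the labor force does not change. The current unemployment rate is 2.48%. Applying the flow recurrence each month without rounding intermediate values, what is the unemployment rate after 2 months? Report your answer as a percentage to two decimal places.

With a fixed labor force, u_{t+1} = u_t + s·(1−u_t) − f·u_t = u_t·(1−s−f) + s.
Here 1−s−f = 0.437 and s = 0.030.
u_1 = 0.024800 × 0.437 + 0.030 = 0.040838.
u_2 = 0.040838 × 0.437 + 0.030 = 0.047846.

Unemployment rate after two months ≈ 4.78%.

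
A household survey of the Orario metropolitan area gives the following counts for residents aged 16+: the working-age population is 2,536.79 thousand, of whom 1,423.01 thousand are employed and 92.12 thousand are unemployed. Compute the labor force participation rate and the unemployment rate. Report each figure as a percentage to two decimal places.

Labor force participation rate ≈ 59.73%; unemployment rate ≈ 6.08%.

Labor force = employed + unemployed = 1,423.01 + 92.12 = 1,515.13 thousand.
Unemployment rate = 92.12 / 1,515.13 = 6.08%.
Labor force participation rate = 1,515.13 / 2,536.79 = 59.73%.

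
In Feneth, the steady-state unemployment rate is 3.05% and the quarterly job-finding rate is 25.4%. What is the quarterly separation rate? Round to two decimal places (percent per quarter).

From u* = s/(s+f): s = u·f/(1−u).
s = 0.0305 × 25.4 / (1 − 0.0305) = 0.7747 / 0.9695 ≈ 0.80% per quarter.

Separation rate ≈ 0.80% per quarter.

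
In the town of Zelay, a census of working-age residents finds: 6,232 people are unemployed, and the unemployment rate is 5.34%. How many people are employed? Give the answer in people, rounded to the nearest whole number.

About 110,472 are employed.

Labor force = U / u = 6,232 / 0.0534 ≈ 116,704.
Employed = labor force − unemployed = 116,704 − 6,232 = 110,472.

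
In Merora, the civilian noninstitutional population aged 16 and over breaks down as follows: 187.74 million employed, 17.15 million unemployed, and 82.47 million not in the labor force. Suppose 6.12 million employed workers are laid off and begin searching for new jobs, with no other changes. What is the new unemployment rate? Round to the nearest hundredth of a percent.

New unemployment rate ≈ 11.36%.

Initially, labor force = 187.74 + 17.15 = 204.89 million, so u = 17.15/204.89 = 8.37%.
After the change, employed falls and unemployed rises by 6.12; labor force unchanged → E = 181.62, U = 23.27, labor force = 204.89 million.
New unemployment rate = 23.27 / 204.89 = 11.36%.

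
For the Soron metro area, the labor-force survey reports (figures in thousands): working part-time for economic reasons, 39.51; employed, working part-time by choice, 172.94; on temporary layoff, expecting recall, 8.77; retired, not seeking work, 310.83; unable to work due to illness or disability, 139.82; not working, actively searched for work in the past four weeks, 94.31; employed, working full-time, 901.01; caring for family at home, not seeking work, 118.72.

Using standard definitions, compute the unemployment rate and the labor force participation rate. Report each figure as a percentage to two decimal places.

Employed = 39.51 + 172.94 + 901.01 = 1,113.46 thousand (anyone who worked, including part-time for economic reasons, counts as employed).
Unemployed = 8.77 + 94.31 = 103.08 thousand (jobless and actively searching, or on temporary layoff).
Labor force = 1,113.46 + 103.08 = 1,216.54 thousand.
Not in labor force = 310.83 + 139.82 + 118.72 = 569.37 thousand (those not working and not actively searching are outside the labor force).
Civilian working-age population = 1,216.54 + 569.37 = 1,785.91 thousand.
Unemployment rate = 103.08 / 1,216.54 = 8.47%.
Labor force participation rate = 1,216.54 / 1,785.91 = 68.12%.

Unemployment rate ≈ 8.47%; labor force participation rate ≈ 68.12%.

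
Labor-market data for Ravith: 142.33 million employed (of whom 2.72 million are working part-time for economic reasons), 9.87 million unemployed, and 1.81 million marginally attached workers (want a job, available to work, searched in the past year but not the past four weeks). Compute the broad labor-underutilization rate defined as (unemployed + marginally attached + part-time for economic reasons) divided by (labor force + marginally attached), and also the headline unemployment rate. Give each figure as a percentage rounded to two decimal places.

Labor force = 142.33 + 9.87 = 152.20 million.
Numerator = 9.87 + 1.81 + 2.72 = 14.40 million.
Denominator = 152.20 + 1.81 = 154.01 million.
Broad rate = 14.40 / 154.01 = 9.35%.
Headline unemployment rate = 9.87 / 152.20 = 6.48%.

Broad underutilization rate ≈ 9.35%; headline unemployment rate ≈ 6.48%.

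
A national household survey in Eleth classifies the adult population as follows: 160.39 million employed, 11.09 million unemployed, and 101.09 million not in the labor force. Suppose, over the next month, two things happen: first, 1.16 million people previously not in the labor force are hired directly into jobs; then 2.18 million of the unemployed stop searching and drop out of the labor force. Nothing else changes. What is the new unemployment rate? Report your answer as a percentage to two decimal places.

Initially, labor force = 160.39 + 11.09 = 171.48 million, so u = 11.09/171.48 = 6.47%.
After the first change, employed and labor force both rise by 1.16; unemployed unchanged → E = 161.55, U = 11.09, labor force = 172.64 million.
After the second change, unemployed and labor force both fall by 2.18 → E = 161.55, U = 8.91, labor force = 170.46 million.
New unemployment rate = 8.91 / 170.46 = 5.23%.

New unemployment rate ≈ 5.23%.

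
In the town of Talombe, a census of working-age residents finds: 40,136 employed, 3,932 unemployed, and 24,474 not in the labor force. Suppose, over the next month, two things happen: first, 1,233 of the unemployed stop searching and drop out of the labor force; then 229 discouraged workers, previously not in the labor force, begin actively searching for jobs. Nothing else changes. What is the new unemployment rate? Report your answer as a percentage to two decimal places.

New unemployment rate ≈ 6.80%.

Initially, labor force = 40,136 + 3,932 = 44,068, so u = 3,932/44,068 = 8.92%.
After the first change, unemployed and labor force both fall by 1,233 → E = 40,136, U = 2,699, labor force = 42,835.
After the second change, unemployed and labor force both rise by 229 → E = 40,136, U = 2,928, labor force = 43,064.
New unemployment rate = 2,928 / 43,064 = 6.80%.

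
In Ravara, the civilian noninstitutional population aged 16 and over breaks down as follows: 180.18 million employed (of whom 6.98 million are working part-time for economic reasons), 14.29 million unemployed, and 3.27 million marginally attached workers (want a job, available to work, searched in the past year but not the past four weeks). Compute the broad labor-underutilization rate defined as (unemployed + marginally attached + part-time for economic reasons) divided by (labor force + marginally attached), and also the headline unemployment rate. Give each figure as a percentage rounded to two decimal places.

Broad underutilization rate ≈ 12.41%; headline unemployment rate ≈ 7.35%.

Labor force = 180.18 + 14.29 = 194.47 million.
Numerator = 14.29 + 3.27 + 6.98 = 24.54 million.
Denominator = 194.47 + 3.27 = 197.74 million.
Broad rate = 24.54 / 197.74 = 12.41%.
Headline unemployment rate = 14.29 / 194.47 = 7.35%.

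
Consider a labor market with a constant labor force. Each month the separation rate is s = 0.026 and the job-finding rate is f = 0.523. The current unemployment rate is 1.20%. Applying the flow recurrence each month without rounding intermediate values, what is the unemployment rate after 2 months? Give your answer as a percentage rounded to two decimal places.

Unemployment rate after two months ≈ 4.02%.

With a fixed labor force, u_{t+1} = u_t + s·(1−u_t) − f·u_t = u_t·(1−s−f) + s.
Here 1−s−f = 0.451 and s = 0.026.
u_1 = 0.012000 × 0.451 + 0.026 = 0.031412.
u_2 = 0.031412 × 0.451 + 0.026 = 0.040167.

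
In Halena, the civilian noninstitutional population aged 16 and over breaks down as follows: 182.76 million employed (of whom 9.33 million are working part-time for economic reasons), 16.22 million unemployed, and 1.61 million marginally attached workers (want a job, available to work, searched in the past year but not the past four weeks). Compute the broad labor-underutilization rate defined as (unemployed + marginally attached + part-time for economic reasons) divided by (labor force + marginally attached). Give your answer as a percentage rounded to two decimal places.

Broad underutilization rate ≈ 13.54%.

Labor force = 182.76 + 16.22 = 198.98 million.
Numerator = 16.22 + 1.61 + 9.33 = 27.16 million.
Denominator = 198.98 + 1.61 = 200.59 million.
Broad rate = 27.16 / 200.59 = 13.54%.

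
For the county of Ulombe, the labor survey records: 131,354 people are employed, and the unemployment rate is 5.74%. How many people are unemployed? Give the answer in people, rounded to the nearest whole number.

Let U be the number unemployed. The labor force is E + U, and U/(E+U) = 0.0574.
So U = 0.0574 × 131,354 / (1 − 0.0574) = 7539.72 / 0.9426 ≈ 7,999.

About 7,999 are unemployed.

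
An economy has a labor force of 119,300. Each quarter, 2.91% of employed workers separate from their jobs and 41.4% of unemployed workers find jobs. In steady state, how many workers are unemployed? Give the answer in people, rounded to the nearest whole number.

Steady-state unemployment rate u* = s/(s+f) = 2.91/(2.91+41.4) = 0.065674.
Unemployed = u* × labor force = 0.065674 × 119,300 ≈ 7,835.

About 7,835 are unemployed in steady state.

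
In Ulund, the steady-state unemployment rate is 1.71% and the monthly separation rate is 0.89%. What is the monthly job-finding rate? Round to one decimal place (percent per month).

Job-finding rate ≈ 51.2% per month.

From u* = s/(s+f): f = s·(1−u)/u.
f = 0.89 × (1 − 0.0171) / 0.0171 = 0.8748 / 0.0171 ≈ 51.2% per month.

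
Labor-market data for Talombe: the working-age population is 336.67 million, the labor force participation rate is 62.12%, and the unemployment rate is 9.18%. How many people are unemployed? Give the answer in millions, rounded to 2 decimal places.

Labor force = 0.6212 × 336.67 = 209.14 million.
Unemployed = 0.0918 × 209.14 ≈ 19.20 million.

About 19.20 million are unemployed.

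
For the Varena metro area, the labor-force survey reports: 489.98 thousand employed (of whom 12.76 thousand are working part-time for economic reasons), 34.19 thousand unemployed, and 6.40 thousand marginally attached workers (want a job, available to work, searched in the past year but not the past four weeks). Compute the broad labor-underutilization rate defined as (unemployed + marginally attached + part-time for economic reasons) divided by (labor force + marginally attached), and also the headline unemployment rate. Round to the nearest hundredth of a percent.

Broad underutilization rate ≈ 10.06%; headline unemployment rate ≈ 6.52%.

Labor force = 489.98 + 34.19 = 524.17 thousand.
Numerator = 34.19 + 6.40 + 12.76 = 53.35 thousand.
Denominator = 524.17 + 6.40 = 530.57 thousand.
Broad rate = 53.35 / 530.57 = 10.06%.
Headline unemployment rate = 34.19 / 524.17 = 6.52%.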